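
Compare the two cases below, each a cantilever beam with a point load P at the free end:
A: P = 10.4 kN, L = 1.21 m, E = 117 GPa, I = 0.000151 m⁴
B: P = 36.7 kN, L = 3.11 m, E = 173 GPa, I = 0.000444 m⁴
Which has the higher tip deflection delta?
Model: a cantilever beam with a point load P at the free end, so delta = (P·L^3) / (3·E·I) (SI units).
  A: delta = (10400 × 1.21^3) / (3 × (1.17 × 10¹¹) × 0.000151) = 0.0003476 m = 0.3476 mm
  B: delta = (36700 × 3.11^3) / (3 × (1.73 × 10¹¹) × 0.000444) = 0.004791 m = 4.791 mm
4.791 mm > 0.3476 mm, so B is larger.
Final answer: B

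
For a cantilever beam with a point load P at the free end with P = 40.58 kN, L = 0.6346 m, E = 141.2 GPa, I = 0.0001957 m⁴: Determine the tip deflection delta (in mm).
Model: a cantilever beam with a point load P at the free end, so delta = (P·L^3) / (3·E·I).
Convert to SI units:
  P = 40.58 kN = 40580 N
  E = 141.2 GPa = 1.412 × 10¹¹ Pa
Substitute:
  delta = (40580 × 0.6346^3) / (3 × (1.412 × 10¹¹) × 0.0001957)
  delta = 0.0001251 m
Convert: delta = 0.0001251 m = 0.1251 mm
Final answer: delta = 0.1251 mm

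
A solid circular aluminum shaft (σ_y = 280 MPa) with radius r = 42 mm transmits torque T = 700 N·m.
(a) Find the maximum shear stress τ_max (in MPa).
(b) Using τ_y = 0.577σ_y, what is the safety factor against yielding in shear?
(a) For a solid circular shaft, τ_max = T·r/J with J = π·r^4/2, i.e. τ_max = 2·T / (π·r^3). Convert r = 42 mm = 0.042 m.
  τ_max = (2 × 700) / (π × 0.042^3) = 6.015 × 10⁶ Pa = 6.015 MPa
(b) τ_y = 0.577 × 280 = 161.56 MPa
  SF = τ_y/τ_max = 161.56 / 6.015 = 26.86
Final answer: (a) τ_max = 6.015 MPa, (b) SF = 26.86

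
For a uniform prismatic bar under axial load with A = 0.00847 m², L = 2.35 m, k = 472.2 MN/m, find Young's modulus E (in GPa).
Model: a uniform prismatic bar under axial load, so k = (A·E) / L.
Solve for E: E = (k·L) / A.
Convert to SI units:
  k = 472.2 MN/m = 4.722 × 10⁸ N/m
Substitute:
  E = ((4.722 × 10⁸) × 2.35) / 0.00847
  E = 1.31 × 10¹¹ Pa
Convert: E = 1.31 × 10¹¹ Pa = 131 GPa
Final answer: E = 131 GPa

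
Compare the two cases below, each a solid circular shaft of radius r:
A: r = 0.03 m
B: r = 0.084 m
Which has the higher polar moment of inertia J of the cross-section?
Model: a solid circular shaft of radius r, so J = (π·r^4) / 2 (SI units).
  A: J = (π × 0.03^4) / 2 = 1.272 × 10⁻⁶ m⁴
  B: J = (π × 0.084^4) / 2 = 7.821 × 10⁻⁵ m⁴
7.821 × 10⁻⁵ m⁴ > 1.272 × 10⁻⁶ m⁴, so B is larger.
Final answer: B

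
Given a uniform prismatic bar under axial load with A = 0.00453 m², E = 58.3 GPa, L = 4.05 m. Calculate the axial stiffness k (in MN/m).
Model: a uniform prismatic bar under axial load, so k = (A·E) / L.
Convert to SI units:
  E = 58.3 GPa = 5.83 × 10¹⁰ Pa
Substitute:
  k = (0.00453 × (5.83 × 10¹⁰)) / 4.05
  k = 6.521 × 10⁷ N/m
Convert: k = 6.521 × 10⁷ N/m = 65.21 MN/m
Final answer: k = 65.21 MN/m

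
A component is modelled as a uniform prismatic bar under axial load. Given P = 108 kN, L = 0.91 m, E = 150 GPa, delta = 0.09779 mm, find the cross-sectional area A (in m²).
Model: a uniform prismatic bar under axial load, so delta = (P·L) / (A·E).
Solve for A: A = (P·L) / (delta·E).
Convert to SI units:
  P = 108 kN = 108000 N
  E = 150 GPa = 1.5 × 10¹¹ Pa
  delta = 0.09779 mm = 9.779 × 10⁻⁵ m
Substitute:
  A = (108000 × 0.91) / ((9.779 × 10⁻⁵) × (1.5 × 10¹¹))
  A = 0.0067 m²
Final answer: A = 0.0067 m²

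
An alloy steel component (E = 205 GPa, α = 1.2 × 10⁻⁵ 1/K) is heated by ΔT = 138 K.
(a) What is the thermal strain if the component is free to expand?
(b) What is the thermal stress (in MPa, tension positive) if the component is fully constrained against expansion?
(a) Free thermal strain ε_th = α·ΔT = (1.2 × 10⁻⁵) × 138 = 0.001656
(b) Fully constrained, the expansion is suppressed, so σ = -E·α·ΔT. Convert E = 205 GPa = 2.05 × 10¹¹ Pa.
  σ = -(2.05 × 10¹¹) × (1.2 × 10⁻⁵) × 138 = -3.395 × 10⁸ Pa = -339.5 MPa (compressive)
Final answer: (a) ε_th = 0.001656, (b) σ = -339.5 MPa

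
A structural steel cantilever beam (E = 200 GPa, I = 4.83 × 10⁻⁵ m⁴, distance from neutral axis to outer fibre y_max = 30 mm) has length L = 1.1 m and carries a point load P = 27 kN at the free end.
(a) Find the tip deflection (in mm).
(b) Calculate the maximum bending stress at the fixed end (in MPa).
(a) Tip deflection of a cantilever with an end point load: δ = P·L^3 / (3·E·I). Convert P = 27 kN = 27000 N, E = 200 GPa = 2 × 10¹¹ Pa.
  δ = (27000 × 1.1^3) / (3 × (2 × 10¹¹) × (4.83 × 10⁻⁵)) = 0.00124 m = 1.24 mm
(b) Maximum bending moment at the fixed end: M = P·L = 27000 × 1.1 = 29700 N·m. Convert y_max = 30 mm = 0.03 m.
  σ = M·y_max / I = (29700 × 0.03) / (4.83 × 10⁻⁵) = 1.845 × 10⁷ Pa = 18.45 MPa
Final answer: (a) δ = 1.24 mm, (b) σ = 18.45 MPa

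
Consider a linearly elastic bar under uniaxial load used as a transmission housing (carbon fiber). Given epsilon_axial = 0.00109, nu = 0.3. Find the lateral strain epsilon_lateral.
Model: a linearly elastic bar under uniaxial load, so epsilon_lateral = -nu·epsilon_axial.
Substitute:
  epsilon_lateral = -(0.3 × 0.00109)
  epsilon_lateral = -0.000327
Final answer: epsilon_lateral = -0.000327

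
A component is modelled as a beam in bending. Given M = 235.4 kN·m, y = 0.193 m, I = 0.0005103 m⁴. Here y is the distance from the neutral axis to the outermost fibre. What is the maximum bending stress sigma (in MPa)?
Model: a beam in bending, so sigma = (M·y) / I.
Convert to SI units:
  M = 235.4 kN·m = 235400 N·m
Substitute:
  sigma = (235400 × 0.193) / 0.0005103
  sigma = 8.903 × 10⁷ Pa
Convert: sigma = 8.903 × 10⁷ Pa = 89.03 MPa
Final answer: sigma = 89.03 MPa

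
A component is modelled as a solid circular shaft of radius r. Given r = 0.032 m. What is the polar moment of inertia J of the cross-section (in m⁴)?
Model: a solid circular shaft of radius r, so J = (π·r^4) / 2.
Substitute:
  J = (π × 0.032^4) / 2
  J = 1.647 × 10⁻⁶ m⁴
Final answer: J = 1.647 × 10⁻⁶ m⁴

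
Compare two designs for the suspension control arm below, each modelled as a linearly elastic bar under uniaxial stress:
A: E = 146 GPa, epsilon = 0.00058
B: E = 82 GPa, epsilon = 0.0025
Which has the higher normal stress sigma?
Model: a linearly elastic bar under uniaxial stress, so sigma = E·epsilon (SI units).
  A: sigma = (1.46 × 10¹¹) × 0.00058 = 8.468 × 10⁷ Pa = 84.68 MPa
  B: sigma = (8.2 × 10¹⁰) × 0.0025 = 2.05 × 10⁸ Pa = 205 MPa
205 MPa > 84.68 MPa, so B is larger.
Final answer: B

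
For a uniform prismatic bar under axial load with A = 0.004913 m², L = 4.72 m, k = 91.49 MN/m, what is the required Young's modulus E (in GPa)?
Model: a uniform prismatic bar under axial load, so k = (A·E) / L.
Solve for E: E = (k·L) / A.
Convert to SI units:
  k = 91.49 MN/m = 9.149 × 10⁷ N/m
Substitute:
  E = ((9.149 × 10⁷) × 4.72) / 0.004913
  E = 8.79 × 10¹⁰ Pa
Convert: E = 8.79 × 10¹⁰ Pa = 87.9 GPa
Final answer: E = 87.9 GPa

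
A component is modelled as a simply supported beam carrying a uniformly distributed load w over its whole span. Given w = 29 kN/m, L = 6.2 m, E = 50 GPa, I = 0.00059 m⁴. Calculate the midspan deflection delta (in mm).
Model: a simply supported beam carrying a uniformly distributed load w over its whole span, so delta = (5·w·L^4) / (384·E·I).
Convert to SI units:
  w = 29 kN/m = 29000 N/m
  E = 50 GPa = 5 × 10¹⁰ Pa
Substitute:
  delta = (5 × 29000 × 6.2^4) / (384 × (5 × 10¹⁰) × 0.00059)
  delta = 0.01891 m
Convert: delta = 0.01891 m = 18.91 mm
Final answer: delta = 18.91 mm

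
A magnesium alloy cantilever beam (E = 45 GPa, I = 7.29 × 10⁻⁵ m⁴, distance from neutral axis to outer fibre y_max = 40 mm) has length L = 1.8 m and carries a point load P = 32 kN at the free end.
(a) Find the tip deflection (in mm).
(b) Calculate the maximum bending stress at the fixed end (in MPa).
(a) Tip deflection of a cantilever with an end point load: δ = P·L^3 / (3·E·I). Convert P = 32 kN = 32000 N, E = 45 GPa = 4.5 × 10¹⁰ Pa.
  δ = (32000 × 1.8^3) / (3 × (4.5 × 10¹⁰) × (7.29 × 10⁻⁵)) = 0.01896 m = 18.96 mm
(b) Maximum bending moment at the fixed end: M = P·L = 32000 × 1.8 = 57600 N·m. Convert y_max = 40 mm = 0.04 m.
  σ = M·y_max / I = (57600 × 0.04) / (7.29 × 10⁻⁵) = 3.16 × 10⁷ Pa = 31.6 MPa
Final answer: (a) δ = 18.96 mm, (b) σ = 31.6 MPa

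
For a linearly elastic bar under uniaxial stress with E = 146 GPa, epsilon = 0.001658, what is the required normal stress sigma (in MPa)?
Model: a linearly elastic bar under uniaxial stress, so epsilon = sigma / E.
Solve for sigma: sigma = epsilon·E.
Convert to SI units:
  E = 146 GPa = 1.46 × 10¹¹ Pa
Substitute:
  sigma = 0.001658 × (1.46 × 10¹¹)
  sigma = 2.421 × 10⁸ Pa
Convert: sigma = 2.421 × 10⁸ Pa = 242.1 MPa
Final answer: sigma = 242.1 MPa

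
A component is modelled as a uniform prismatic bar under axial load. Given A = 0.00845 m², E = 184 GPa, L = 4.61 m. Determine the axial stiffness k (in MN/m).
Model: a uniform prismatic bar under axial load, so k = (A·E) / L.
Convert to SI units:
  E = 184 GPa = 1.84 × 10¹¹ Pa
Substitute:
  k = (0.00845 × (1.84 × 10¹¹)) / 4.61
  k = 3.373 × 10⁸ N/m
Convert: k = 3.373 × 10⁸ N/m = 337.3 MN/m
Final answer: k = 337.3 MN/m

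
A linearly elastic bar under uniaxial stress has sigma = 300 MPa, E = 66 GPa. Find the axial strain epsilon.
Model: a linearly elastic bar under uniaxial stress, so epsilon = sigma / E.
Convert to SI units:
  sigma = 300 MPa = 3 × 10⁸ Pa
  E = 66 GPa = 6.6 × 10¹⁰ Pa
Substitute:
  epsilon = (3 × 10⁸) / (6.6 × 10¹⁰)
  epsilon = 0.004545
Final answer: epsilon = 0.004545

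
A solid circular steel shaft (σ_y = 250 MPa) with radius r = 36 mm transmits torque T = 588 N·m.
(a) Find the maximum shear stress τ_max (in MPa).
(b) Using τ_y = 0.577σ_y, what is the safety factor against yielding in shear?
(a) For a solid circular shaft, τ_max = T·r/J with J = π·r^4/2, i.e. τ_max = 2·T / (π·r^3). Convert r = 36 mm = 0.036 m.
  τ_max = (2 × 588) / (π × 0.036^3) = 8.023 × 10⁶ Pa = 8.023 MPa
(b) τ_y = 0.577 × 250 = 144.25 MPa
  SF = τ_y/τ_max = 144.25 / 8.023 = 17.98
Final answer: (a) τ_max = 8.023 MPa, (b) SF = 17.98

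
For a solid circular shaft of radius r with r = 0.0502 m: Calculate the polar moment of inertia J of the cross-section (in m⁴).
Model: a solid circular shaft of radius r, so J = (π·r^4) / 2.
Substitute:
  J = (π × 0.0502^4) / 2
  J = 9.976 × 10⁻⁶ m⁴
Final answer: J = 9.976 × 10⁻⁶ m⁴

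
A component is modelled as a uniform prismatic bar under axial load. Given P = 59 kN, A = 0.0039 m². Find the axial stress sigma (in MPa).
Model: a uniform prismatic bar under axial load, so sigma = P / A.
Convert to SI units:
  P = 59 kN = 59000 N
Substitute:
  sigma = 59000 / 0.0039
  sigma = 1.513 × 10⁷ Pa
Convert: sigma = 1.513 × 10⁷ Pa = 15.13 MPa
Final answer: sigma = 15.13 MPa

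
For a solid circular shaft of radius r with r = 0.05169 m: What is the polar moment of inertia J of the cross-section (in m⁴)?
Model: a solid circular shaft of radius r, so J = (π·r^4) / 2.
Substitute:
  J = (π × 0.05169^4) / 2
  J = 1.121 × 10⁻⁵ m⁴
Final answer: J = 1.121 × 10⁻⁵ m⁴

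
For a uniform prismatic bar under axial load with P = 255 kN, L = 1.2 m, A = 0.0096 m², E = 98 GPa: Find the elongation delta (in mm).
Model: a uniform prismatic bar under axial load, so delta = (P·L) / (A·E).
Convert to SI units:
  P = 255 kN = 255000 N
  E = 98 GPa = 9.8 × 10¹⁰ Pa
Substitute:
  delta = (255000 × 1.2) / (0.0096 × (9.8 × 10¹⁰))
  delta = 0.0003253 m
Convert: delta = 0.0003253 m = 0.3253 mm
Final answer: delta = 0.3253 mm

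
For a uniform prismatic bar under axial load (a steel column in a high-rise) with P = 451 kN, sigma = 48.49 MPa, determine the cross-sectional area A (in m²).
Model: a uniform prismatic bar under axial load, so sigma = P / A.
Solve for A: A = P / sigma.
Convert to SI units:
  P = 451 kN = 451000 N
  sigma = 48.49 MPa = 4.849 × 10⁷ Pa
Substitute:
  A = 451000 / (4.849 × 10⁷)
  A = 0.009301 m²
Final answer: A = 0.009301 m²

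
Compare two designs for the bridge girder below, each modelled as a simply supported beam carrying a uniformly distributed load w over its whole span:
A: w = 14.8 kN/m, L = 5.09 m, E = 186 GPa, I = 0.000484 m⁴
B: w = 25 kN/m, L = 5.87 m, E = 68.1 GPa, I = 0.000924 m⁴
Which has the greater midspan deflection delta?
Model: a simply supported beam carrying a uniformly distributed load w over its whole span, so delta = (5·w·L^4) / (384·E·I) (SI units).
  A: delta = (5 × 14800 × 5.09^4) / (384 × (1.86 × 10¹¹) × 0.000484) = 0.001437 m = 1.437 mm
  B: delta = (5 × 25000 × 5.87^4) / (384 × (6.81 × 10¹⁰) × 0.000924) = 0.006142 m = 6.142 mm
6.142 mm > 1.437 mm, so B is larger.
Final answer: B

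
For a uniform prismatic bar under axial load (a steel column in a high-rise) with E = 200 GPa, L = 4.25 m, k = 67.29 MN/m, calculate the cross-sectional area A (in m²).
Model: a uniform prismatic bar under axial load, so k = (A·E) / L.
Solve for A: A = (k·L) / E.
Convert to SI units:
  E = 200 GPa = 2 × 10¹¹ Pa
  k = 67.29 MN/m = 6.729 × 10⁷ N/m
Substitute:
  A = ((6.729 × 10⁷) × 4.25) / (2 × 10¹¹)
  A = 0.00143 m²
Final answer: A = 0.00143 m²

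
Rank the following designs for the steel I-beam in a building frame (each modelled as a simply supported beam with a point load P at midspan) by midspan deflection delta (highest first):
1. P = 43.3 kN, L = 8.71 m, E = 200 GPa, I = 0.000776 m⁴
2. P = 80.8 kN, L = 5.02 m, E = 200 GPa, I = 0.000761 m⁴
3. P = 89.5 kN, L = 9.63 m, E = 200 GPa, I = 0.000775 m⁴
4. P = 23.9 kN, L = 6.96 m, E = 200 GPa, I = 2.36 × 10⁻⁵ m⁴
Model: a simply supported beam with a point load P at midspan, so delta = (P·L^3) / (48·E·I) (SI units).
  Case 1: delta = (43300 × 8.71^3) / (48 × (2 × 10¹¹) × 0.000776) = 0.003841 m = 3.841 mm
  Case 2: delta = (80800 × 5.02^3) / (48 × (2 × 10¹¹) × 0.000761) = 0.001399 m = 1.399 mm
  Case 3: delta = (89500 × 9.63^3) / (48 × (2 × 10¹¹) × 0.000775) = 0.01074 m = 10.74 mm
  Case 4: delta = (23900 × 6.96^3) / (48 × (2 × 10¹¹) × (2.36 × 10⁻⁵)) = 0.03557 m = 35.57 mm
Ordering: 35.57 mm (case 4) > 10.74 mm (case 3) > 3.841 mm (case 1) > 1.399 mm (case 2)
Final answer: 4, 3, 1, 2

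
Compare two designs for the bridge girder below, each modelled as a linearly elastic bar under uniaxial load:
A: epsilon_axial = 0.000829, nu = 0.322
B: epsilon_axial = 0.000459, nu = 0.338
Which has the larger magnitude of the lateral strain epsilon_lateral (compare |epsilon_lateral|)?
Model: a linearly elastic bar under uniaxial load, so epsilon_lateral = -nu·epsilon_axial (SI units).
  A: epsilon_lateral = -(0.322 × 0.000829) = -0.0002669
  B: epsilon_lateral = -(0.338 × 0.000459) = -0.0001551
|epsilon_lateral|: A = 0.0002669, B = 0.0001551, so A is larger in magnitude.
Final answer: A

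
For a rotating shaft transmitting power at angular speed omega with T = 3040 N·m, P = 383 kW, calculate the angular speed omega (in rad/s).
Model: a rotating shaft transmitting power at angular speed omega, so P = T·omega.
Solve for omega: omega = P / T.
Convert to SI units:
  P = 383 kW = 383000 W
Substitute:
  omega = 383000 / 3040
  omega = 126 rad/s
Final answer: omega = 126 rad/s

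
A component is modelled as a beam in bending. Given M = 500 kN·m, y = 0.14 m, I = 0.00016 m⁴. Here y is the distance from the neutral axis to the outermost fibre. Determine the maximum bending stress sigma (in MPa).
Model: a beam in bending, so sigma = (M·y) / I.
Convert to SI units:
  M = 500 kN·m = 500000 N·m
Substitute:
  sigma = (500000 × 0.14) / 0.00016
  sigma = 4.375 × 10⁸ Pa
Convert: sigma = 4.375 × 10⁸ Pa = 437.5 MPa
Final answer: sigma = 437.5 MPa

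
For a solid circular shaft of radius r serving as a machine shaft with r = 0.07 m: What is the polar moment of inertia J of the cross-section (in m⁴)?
Model: a solid circular shaft of radius r, so J = (π·r^4) / 2.
Substitute:
  J = (π × 0.07^4) / 2
  J = 3.771 × 10⁻⁵ m⁴
Final answer: J = 3.771 × 10⁻⁵ m⁴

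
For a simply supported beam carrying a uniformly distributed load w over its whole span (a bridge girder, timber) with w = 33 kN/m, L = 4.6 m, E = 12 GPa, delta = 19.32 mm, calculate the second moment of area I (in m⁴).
Model: a simply supported beam carrying a uniformly distributed load w over its whole span, so delta = (5·w·L^4) / (384·E·I).
Solve for I: I = (5·w·L^4) / (384·delta·E).
Convert to SI units:
  w = 33 kN/m = 33000 N/m
  E = 12 GPa = 1.2 × 10¹⁰ Pa
  delta = 19.32 mm = 0.01932 m
Substitute:
  I = (5 × 33000 × 4.6^4) / (384 × 0.01932 × (1.2 × 10¹⁰))
  I = 0.0008298 m⁴
Final answer: I = 0.0008298 m⁴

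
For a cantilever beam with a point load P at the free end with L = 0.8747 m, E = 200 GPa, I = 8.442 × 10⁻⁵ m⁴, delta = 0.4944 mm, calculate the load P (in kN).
Model: a cantilever beam with a point load P at the free end, so delta = (P·L^3) / (3·E·I).
Solve for P: P = (3·delta·E·I) / L^3.
Convert to SI units:
  E = 200 GPa = 2 × 10¹¹ Pa
  delta = 0.4944 mm = 0.0004944 m
Substitute:
  P = (3 × 0.0004944 × (2 × 10¹¹) × (8.442 × 10⁻⁵)) / 0.8747^3
  P = 37420 N
Convert: P = 37420 N = 37.42 kN
Final answer: P = 37.42 kN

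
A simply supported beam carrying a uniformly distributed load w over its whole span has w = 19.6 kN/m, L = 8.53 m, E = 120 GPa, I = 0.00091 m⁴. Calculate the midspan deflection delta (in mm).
Model: a simply supported beam carrying a uniformly distributed load w over its whole span, so delta = (5·w·L^4) / (384·E·I).
Convert to SI units:
  w = 19.6 kN/m = 19600 N/m
  E = 120 GPa = 1.2 × 10¹¹ Pa
Substitute:
  delta = (5 × 19600 × 8.53^4) / (384 × (1.2 × 10¹¹) × 0.00091)
  delta = 0.01237 m
Convert: delta = 0.01237 m = 12.37 mm
Final answer: delta = 12.37 mm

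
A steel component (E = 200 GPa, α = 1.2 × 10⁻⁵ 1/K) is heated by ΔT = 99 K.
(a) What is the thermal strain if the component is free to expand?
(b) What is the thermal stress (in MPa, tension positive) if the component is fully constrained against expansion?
(a) Free thermal strain ε_th = α·ΔT = (1.2 × 10⁻⁵) × 99 = 0.001188
(b) Fully constrained, the expansion is suppressed, so σ = -E·α·ΔT. Convert E = 200 GPa = 2 × 10¹¹ Pa.
  σ = -(2 × 10¹¹) × (1.2 × 10⁻⁵) × 99 = -2.376 × 10⁸ Pa = -237.6 MPa (compressive)
Final answer: (a) ε_th = 0.001188, (b) σ = -237.6 MPa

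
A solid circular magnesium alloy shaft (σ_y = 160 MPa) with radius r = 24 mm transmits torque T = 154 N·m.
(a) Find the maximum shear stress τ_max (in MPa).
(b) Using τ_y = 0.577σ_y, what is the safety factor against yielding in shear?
(a) For a solid circular shaft, τ_max = T·r/J with J = π·r^4/2, i.e. τ_max = 2·T / (π·r^3). Convert r = 24 mm = 0.024 m.
  τ_max = (2 × 154) / (π × 0.024^3) = 7.092 × 10⁶ Pa = 7.092 MPa
(b) τ_y = 0.577 × 160 = 92.32 MPa
  SF = τ_y/τ_max = 92.32 / 7.092 = 13.02
Final answer: (a) τ_max = 7.092 MPa, (b) SF = 13.02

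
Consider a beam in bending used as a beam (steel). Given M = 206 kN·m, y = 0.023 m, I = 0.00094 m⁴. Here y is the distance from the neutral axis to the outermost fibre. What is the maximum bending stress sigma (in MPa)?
Model: a beam in bending, so sigma = (M·y) / I.
Convert to SI units:
  M = 206 kN·m = 206000 N·m
Substitute:
  sigma = (206000 × 0.023) / 0.00094
  sigma = 5.04 × 10⁶ Pa
Convert: sigma = 5.04 × 10⁶ Pa = 5.04 MPa
Final answer: sigma = 5.04 MPa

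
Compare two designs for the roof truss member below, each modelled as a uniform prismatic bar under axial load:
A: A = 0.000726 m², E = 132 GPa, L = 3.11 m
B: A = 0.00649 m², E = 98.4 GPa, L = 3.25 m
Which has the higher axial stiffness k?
Model: a uniform prismatic bar under axial load, so k = (A·E) / L (SI units).
  A: k = (0.000726 × (1.32 × 10¹¹)) / 3.11 = 3.081 × 10⁷ N/m = 30.81 MN/m
  B: k = (0.00649 × (9.84 × 10¹⁰)) / 3.25 = 1.965 × 10⁸ N/m = 196.5 MN/m
196.5 MN/m > 30.81 MN/m, so B is larger.
Final answer: B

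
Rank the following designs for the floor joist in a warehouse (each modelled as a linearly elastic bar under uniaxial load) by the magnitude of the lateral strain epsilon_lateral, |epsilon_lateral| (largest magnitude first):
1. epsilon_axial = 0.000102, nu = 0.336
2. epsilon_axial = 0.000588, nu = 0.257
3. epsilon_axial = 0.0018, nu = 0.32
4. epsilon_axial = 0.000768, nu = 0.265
Model: a linearly elastic bar under uniaxial load, so epsilon_lateral = -nu·epsilon_axial (SI units).
  Case 1: epsilon_lateral = -(0.336 × 0.000102) = -3.427 × 10⁻⁵
  Case 2: epsilon_lateral = -(0.257 × 0.000588) = -0.0001511
  Case 3: epsilon_lateral = -(0.32 × 0.0018) = -0.000576
  Case 4: epsilon_lateral = -(0.265 × 0.000768) = -0.0002035
Ordering by |epsilon_lateral|: 0.000576 (case 3) > 0.0002035 (case 4) > 0.0001511 (case 2) > 3.427 × 10⁻⁵ (case 1)
Final answer: 3, 4, 2, 1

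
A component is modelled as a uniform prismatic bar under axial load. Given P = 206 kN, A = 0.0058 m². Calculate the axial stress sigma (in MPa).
Model: a uniform prismatic bar under axial load, so sigma = P / A.
Convert to SI units:
  P = 206 kN = 206000 N
Substitute:
  sigma = 206000 / 0.0058
  sigma = 3.552 × 10⁷ Pa
Convert: sigma = 3.552 × 10⁷ Pa = 35.52 MPa
Final answer: sigma = 35.52 MPa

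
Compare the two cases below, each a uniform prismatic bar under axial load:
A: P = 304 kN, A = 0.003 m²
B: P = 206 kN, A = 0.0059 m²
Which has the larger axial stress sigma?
Model: a uniform prismatic bar under axial load, so sigma = P / A (SI units).
  A: sigma = 304000 / 0.003 = 1.013 × 10⁸ Pa = 101.3 MPa
  B: sigma = 206000 / 0.0059 = 3.492 × 10⁷ Pa = 34.92 MPa
101.3 MPa > 34.92 MPa, so A is larger.
Final answer: A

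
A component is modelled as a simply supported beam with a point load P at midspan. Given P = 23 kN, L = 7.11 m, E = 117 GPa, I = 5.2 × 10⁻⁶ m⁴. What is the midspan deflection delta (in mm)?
Model: a simply supported beam with a point load P at midspan, so delta = (P·L^3) / (48·E·I).
Convert to SI units:
  P = 23 kN = 23000 N
  E = 117 GPa = 1.17 × 10¹¹ Pa
Substitute:
  delta = (23000 × 7.11^3) / (48 × (1.17 × 10¹¹) × (5.2 × 10⁻⁶))
  delta = 0.2831 m
Convert: delta = 0.2831 m = 283.1 mm
Final answer: delta = 283.1 mm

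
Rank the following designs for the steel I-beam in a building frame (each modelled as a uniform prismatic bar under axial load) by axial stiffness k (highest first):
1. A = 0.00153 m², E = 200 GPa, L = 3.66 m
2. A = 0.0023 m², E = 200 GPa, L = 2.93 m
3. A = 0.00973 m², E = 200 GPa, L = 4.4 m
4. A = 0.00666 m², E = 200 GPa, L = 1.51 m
Model: a uniform prismatic bar under axial load, so k = (A·E) / L (SI units).
  Case 1: k = (0.00153 × (2 × 10¹¹)) / 3.66 = 8.361 × 10⁷ N/m = 83.61 MN/m
  Case 2: k = (0.0023 × (2 × 10¹¹)) / 2.93 = 1.57 × 10⁸ N/m = 157 MN/m
  Case 3: k = (0.00973 × (2 × 10¹¹)) / 4.4 = 4.423 × 10⁸ N/m = 442.3 MN/m
  Case 4: k = (0.00666 × (2 × 10¹¹)) / 1.51 = 8.821 × 10⁸ N/m = 882.1 MN/m
Ordering: 882.1 MN/m (case 4) > 442.3 MN/m (case 3) > 157 MN/m (case 2) > 83.61 MN/m (case 1)
Final answer: 4, 3, 2, 1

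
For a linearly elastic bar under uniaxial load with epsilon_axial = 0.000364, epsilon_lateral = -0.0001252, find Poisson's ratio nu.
Model: a linearly elastic bar under uniaxial load, so epsilon_lateral = -nu·epsilon_axial.
Solve for nu: nu = -epsilon_lateral / epsilon_axial.
Substitute:
  nu = -(-0.0001252) / 0.000364
  nu = 0.344
Final answer: nu = 0.344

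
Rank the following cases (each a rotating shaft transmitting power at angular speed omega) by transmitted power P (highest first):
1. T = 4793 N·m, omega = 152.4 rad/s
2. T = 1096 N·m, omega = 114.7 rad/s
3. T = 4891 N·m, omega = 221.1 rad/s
Model: a rotating shaft transmitting power at angular speed omega, so P = T·omega (SI units).
  Case 1: P = 4793 × 152.4 = 730500 W = 730.5 kW
  Case 2: P = 1096 × 114.7 = 125700 W = 125.7 kW
  Case 3: P = 4891 × 221.1 = 1.081 × 10⁶ W = 1081 kW
Ordering: 1081 kW (case 3) > 730.5 kW (case 1) > 125.7 kW (case 2)
Final answer: 3, 1, 2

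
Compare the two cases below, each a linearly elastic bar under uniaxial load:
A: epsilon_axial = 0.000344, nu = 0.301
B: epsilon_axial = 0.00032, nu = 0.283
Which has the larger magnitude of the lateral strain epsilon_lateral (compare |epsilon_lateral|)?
Model: a linearly elastic bar under uniaxial load, so epsilon_lateral = -nu·epsilon_axial (SI units).
  A: epsilon_lateral = -(0.301 × 0.000344) = -0.0001035
  B: epsilon_lateral = -(0.283 × 0.00032) = -9.056 × 10⁻⁵
|epsilon_lateral|: A = 0.0001035, B = 9.056 × 10⁻⁵, so A is larger in magnitude.
Final answer: A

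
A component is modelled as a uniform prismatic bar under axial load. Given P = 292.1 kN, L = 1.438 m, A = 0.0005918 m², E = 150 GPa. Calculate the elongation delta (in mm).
Model: a uniform prismatic bar under axial load, so delta = (P·L) / (A·E).
Convert to SI units:
  P = 292.1 kN = 292100 N
  E = 150 GPa = 1.5 × 10¹¹ Pa
Substitute:
  delta = (292100 × 1.438) / (0.0005918 × (1.5 × 10¹¹))
  delta = 0.004732 m
Convert: delta = 0.004732 m = 4.732 mm
Final answer: delta = 4.732 mm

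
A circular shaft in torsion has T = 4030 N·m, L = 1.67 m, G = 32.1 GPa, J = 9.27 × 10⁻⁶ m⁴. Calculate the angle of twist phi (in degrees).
Model: a circular shaft in torsion, so phi = (T·L) / (G·J).
Convert to SI units:
  G = 32.1 GPa = 3.21 × 10¹⁰ Pa
Substitute:
  phi = (4030 × 1.67) / ((3.21 × 10¹⁰) × (9.27 × 10⁻⁶))
  phi = 0.02262 rad
Convert to degrees: phi = 0.02262 × 180/π = 1.296°
Final answer: phi = 1.296°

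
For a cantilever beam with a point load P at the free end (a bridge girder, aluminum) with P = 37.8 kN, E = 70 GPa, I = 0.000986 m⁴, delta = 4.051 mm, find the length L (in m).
Model: a cantilever beam with a point load P at the free end, so delta = (P·L^3) / (3·E·I).
Solve for L: L = ((3·delta·E·I) / P)^(1/3).
Convert to SI units:
  P = 37.8 kN = 37800 N
  E = 70 GPa = 7 × 10¹⁰ Pa
  delta = 4.051 mm = 0.004051 m
Substitute:
  L = ((3 × 0.004051 × (7 × 10¹⁰) × 0.000986) / 37800)^(1/3)
  L = 2.81 m
Final answer: L = 2.81 m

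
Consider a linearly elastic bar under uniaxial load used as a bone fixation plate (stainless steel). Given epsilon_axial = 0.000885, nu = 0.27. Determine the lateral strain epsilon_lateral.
Model: a linearly elastic bar under uniaxial load, so epsilon_lateral = -nu·epsilon_axial.
Substitute:
  epsilon_lateral = -(0.27 × 0.000885)
  epsilon_lateral = -0.000239
Final answer: epsilon_lateral = -0.000239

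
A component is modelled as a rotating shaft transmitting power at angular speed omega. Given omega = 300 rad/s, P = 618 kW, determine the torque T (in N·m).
Model: a rotating shaft transmitting power at angular speed omega, so P = T·omega.
Solve for T: T = P / omega.
Convert to SI units:
  P = 618 kW = 618000 W
Substitute:
  T = 618000 / 300
  T = 2060 N·m
Final answer: T = 2060 N·m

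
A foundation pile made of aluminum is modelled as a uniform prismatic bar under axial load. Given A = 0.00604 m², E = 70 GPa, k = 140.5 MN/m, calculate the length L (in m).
Model: a uniform prismatic bar under axial load, so k = (A·E) / L.
Solve for L: L = (A·E) / k.
Convert to SI units:
  E = 70 GPa = 7 × 10¹⁰ Pa
  k = 140.5 MN/m = 1.405 × 10⁸ N/m
Substitute:
  L = (0.00604 × (7 × 10¹⁰)) / (1.405 × 10⁸)
  L = 3.009 m
Final answer: L = 3.009 m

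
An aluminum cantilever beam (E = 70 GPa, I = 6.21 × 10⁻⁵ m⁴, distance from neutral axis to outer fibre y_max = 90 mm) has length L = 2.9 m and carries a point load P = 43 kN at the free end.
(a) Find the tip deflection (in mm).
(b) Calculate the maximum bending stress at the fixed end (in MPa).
(a) Tip deflection of a cantilever with an end point load: δ = P·L^3 / (3·E·I). Convert P = 43 kN = 43000 N, E = 70 GPa = 7 × 10¹⁰ Pa.
  δ = (43000 × 2.9^3) / (3 × (7 × 10¹⁰) × (6.21 × 10⁻⁵)) = 0.08042 m = 80.42 mm
(b) Maximum bending moment at the fixed end: M = P·L = 43000 × 2.9 = 124700 N·m. Convert y_max = 90 mm = 0.09 m.
  σ = M·y_max / I = (124700 × 0.09) / (6.21 × 10⁻⁵) = 1.807 × 10⁸ Pa = 180.7 MPa
Final answer: (a) δ = 80.42 mm, (b) σ = 180.7 MPa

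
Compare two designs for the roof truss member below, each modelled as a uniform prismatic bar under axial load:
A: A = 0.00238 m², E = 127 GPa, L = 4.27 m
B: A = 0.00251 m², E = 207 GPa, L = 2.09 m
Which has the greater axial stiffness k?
Model: a uniform prismatic bar under axial load, so k = (A·E) / L (SI units).
  A: k = (0.00238 × (1.27 × 10¹¹)) / 4.27 = 7.079 × 10⁷ N/m = 70.79 MN/m
  B: k = (0.00251 × (2.07 × 10¹¹)) / 2.09 = 2.486 × 10⁸ N/m = 248.6 MN/m
248.6 MN/m > 70.79 MN/m, so B is larger.
Final answer: B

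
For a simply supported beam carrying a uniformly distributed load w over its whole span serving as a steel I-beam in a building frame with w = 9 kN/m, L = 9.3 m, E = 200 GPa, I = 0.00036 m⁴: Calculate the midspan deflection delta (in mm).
Model: a simply supported beam carrying a uniformly distributed load w over its whole span, so delta = (5·w·L^4) / (384·E·I).
Convert to SI units:
  w = 9 kN/m = 9000 N/m
  E = 200 GPa = 2 × 10¹¹ Pa
Substitute:
  delta = (5 × 9000 × 9.3^4) / (384 × (2 × 10¹¹) × 0.00036)
  delta = 0.01218 m
Convert: delta = 0.01218 m = 12.18 mm
Final answer: delta = 12.18 mm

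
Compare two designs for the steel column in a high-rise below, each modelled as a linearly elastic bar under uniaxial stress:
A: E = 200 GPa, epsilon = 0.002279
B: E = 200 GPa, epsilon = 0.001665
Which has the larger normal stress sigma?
Model: a linearly elastic bar under uniaxial stress, so sigma = E·epsilon (SI units).
  A: sigma = (2 × 10¹¹) × 0.002279 = 4.558 × 10⁸ Pa = 455.8 MPa
  B: sigma = (2 × 10¹¹) × 0.001665 = 3.33 × 10⁸ Pa = 333 MPa
455.8 MPa > 333 MPa, so A is larger.
Final answer: A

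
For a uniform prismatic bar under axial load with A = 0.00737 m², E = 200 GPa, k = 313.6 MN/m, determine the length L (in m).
Model: a uniform prismatic bar under axial load, so k = (A·E) / L.
Solve for L: L = (A·E) / k.
Convert to SI units:
  E = 200 GPa = 2 × 10¹¹ Pa
  k = 313.6 MN/m = 3.136 × 10⁸ N/m
Substitute:
  L = (0.00737 × (2 × 10¹¹)) / (3.136 × 10⁸)
  L = 4.7 m
Final answer: L = 4.7 m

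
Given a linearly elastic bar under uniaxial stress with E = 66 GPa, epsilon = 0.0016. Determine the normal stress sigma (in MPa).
Model: a linearly elastic bar under uniaxial stress, so sigma = E·epsilon.
Convert to SI units:
  E = 66 GPa = 6.6 × 10¹⁰ Pa
Substitute:
  sigma = (6.6 × 10¹⁰) × 0.0016
  sigma = 1.056 × 10⁸ Pa
Convert: sigma = 1.056 × 10⁸ Pa = 105.6 MPa
Final answer: sigma = 105.6 MPa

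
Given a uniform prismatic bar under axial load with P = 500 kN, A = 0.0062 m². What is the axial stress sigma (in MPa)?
Model: a uniform prismatic bar under axial load, so sigma = P / A.
Convert to SI units:
  P = 500 kN = 500000 N
Substitute:
  sigma = 500000 / 0.0062
  sigma = 8.065 × 10⁷ Pa
Convert: sigma = 8.065 × 10⁷ Pa = 80.65 MPa
Final answer: sigma = 80.65 MPa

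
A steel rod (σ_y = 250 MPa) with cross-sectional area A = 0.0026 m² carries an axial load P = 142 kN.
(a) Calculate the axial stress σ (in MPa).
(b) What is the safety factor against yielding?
(a) Axial stress σ = P/A. Convert P = 142 kN = 142000 N.
  σ = 142000 / 0.0026 = 5.462 × 10⁷ Pa = 54.62 MPa
(b) Safety factor SF = σ_y/σ = 250 / 54.62 = 4.577
Final answer: (a) σ = 54.62 MPa, (b) SF = 4.577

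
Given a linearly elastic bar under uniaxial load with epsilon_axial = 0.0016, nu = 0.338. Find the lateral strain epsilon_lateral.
Model: a linearly elastic bar under uniaxial load, so epsilon_lateral = -nu·epsilon_axial.
Substitute:
  epsilon_lateral = -(0.338 × 0.0016)
  epsilon_lateral = -0.0005408
Final answer: epsilon_lateral = -0.0005408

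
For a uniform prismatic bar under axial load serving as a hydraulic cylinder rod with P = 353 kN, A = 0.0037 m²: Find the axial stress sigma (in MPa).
Model: a uniform prismatic bar under axial load, so sigma = P / A.
Convert to SI units:
  P = 353 kN = 353000 N
Substitute:
  sigma = 353000 / 0.0037
  sigma = 9.541 × 10⁷ Pa
Convert: sigma = 9.541 × 10⁷ Pa = 95.41 MPa
Final answer: sigma = 95.41 MPa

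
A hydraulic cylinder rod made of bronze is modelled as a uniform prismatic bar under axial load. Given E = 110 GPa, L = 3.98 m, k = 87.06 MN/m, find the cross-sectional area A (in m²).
Model: a uniform prismatic bar under axial load, so k = (A·E) / L.
Solve for A: A = (k·L) / E.
Convert to SI units:
  E = 110 GPa = 1.1 × 10¹¹ Pa
  k = 87.06 MN/m = 8.706 × 10⁷ N/m
Substitute:
  A = ((8.706 × 10⁷) × 3.98) / (1.1 × 10¹¹)
  A = 0.00315 m²
Final answer: A = 0.00315 m²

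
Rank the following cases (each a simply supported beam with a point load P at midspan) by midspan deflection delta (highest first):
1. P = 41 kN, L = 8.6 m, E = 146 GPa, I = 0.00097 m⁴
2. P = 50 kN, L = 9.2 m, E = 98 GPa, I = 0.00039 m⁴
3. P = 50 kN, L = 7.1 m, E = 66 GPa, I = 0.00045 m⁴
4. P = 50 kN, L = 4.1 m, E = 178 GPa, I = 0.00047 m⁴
Model: a simply supported beam with a point load P at midspan, so delta = (P·L^3) / (48·E·I) (SI units).
  Case 1: delta = (41000 × 8.6^3) / (48 × (1.46 × 10¹¹) × 0.00097) = 0.003836 m = 3.836 mm
  Case 2: delta = (50000 × 9.2^3) / (48 × (9.8 × 10¹⁰) × 0.00039) = 0.02122 m = 21.22 mm
  Case 3: delta = (50000 × 7.1^3) / (48 × (6.6 × 10¹⁰) × 0.00045) = 0.01255 m = 12.55 mm
  Case 4: delta = (50000 × 4.1^3) / (48 × (1.78 × 10¹¹) × 0.00047) = 0.0008581 m = 0.8581 mm
Ordering: 21.22 mm (case 2) > 12.55 mm (case 3) > 3.836 mm (case 1) > 0.8581 mm (case 4)
Final answer: 2, 3, 1, 4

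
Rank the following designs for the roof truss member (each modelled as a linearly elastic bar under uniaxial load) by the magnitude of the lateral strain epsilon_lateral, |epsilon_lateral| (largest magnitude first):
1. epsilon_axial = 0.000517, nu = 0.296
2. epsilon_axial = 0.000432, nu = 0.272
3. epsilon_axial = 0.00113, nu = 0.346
Model: a linearly elastic bar under uniaxial load, so epsilon_lateral = -nu·epsilon_axial (SI units).
  Case 1: epsilon_lateral = -(0.296 × 0.000517) = -0.000153
  Case 2: epsilon_lateral = -(0.272 × 0.000432) = -0.0001175
  Case 3: epsilon_lateral = -(0.346 × 0.00113) = -0.000391
Ordering by |epsilon_lateral|: 0.000391 (case 3) > 0.000153 (case 1) > 0.0001175 (case 2)
Final answer: 3, 1, 2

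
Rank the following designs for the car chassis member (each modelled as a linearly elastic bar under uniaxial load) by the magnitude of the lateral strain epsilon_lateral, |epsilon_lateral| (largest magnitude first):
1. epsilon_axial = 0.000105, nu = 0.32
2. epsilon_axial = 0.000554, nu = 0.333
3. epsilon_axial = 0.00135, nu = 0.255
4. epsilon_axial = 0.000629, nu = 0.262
Model: a linearly elastic bar under uniaxial load, so epsilon_lateral = -nu·epsilon_axial (SI units).
  Case 1: epsilon_lateral = -(0.32 × 0.000105) = -3.36 × 10⁻⁵
  Case 2: epsilon_lateral = -(0.333 × 0.000554) = -0.0001845
  Case 3: epsilon_lateral = -(0.255 × 0.00135) = -0.0003443
  Case 4: epsilon_lateral = -(0.262 × 0.000629) = -0.0001648
Ordering by |epsilon_lateral|: 0.0003443 (case 3) > 0.0001845 (case 2) > 0.0001648 (case 4) > 3.36 × 10⁻⁵ (case 1)
Final answer: 3, 2, 4, 1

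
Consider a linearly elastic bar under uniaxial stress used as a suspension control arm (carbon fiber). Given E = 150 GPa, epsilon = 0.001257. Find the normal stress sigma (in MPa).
Model: a linearly elastic bar under uniaxial stress, so sigma = E·epsilon.
Convert to SI units:
  E = 150 GPa = 1.5 × 10¹¹ Pa
Substitute:
  sigma = (1.5 × 10¹¹) × 0.001257
  sigma = 1.886 × 10⁸ Pa
Convert: sigma = 1.886 × 10⁸ Pa = 188.6 MPa
Final answer: sigma = 188.6 MPa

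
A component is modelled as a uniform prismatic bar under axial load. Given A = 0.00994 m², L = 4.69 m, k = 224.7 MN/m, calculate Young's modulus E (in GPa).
Model: a uniform prismatic bar under axial load, so k = (A·E) / L.
Solve for E: E = (k·L) / A.
Convert to SI units:
  k = 224.7 MN/m = 2.247 × 10⁸ N/m
Substitute:
  E = ((2.247 × 10⁸) × 4.69) / 0.00994
  E = 1.06 × 10¹¹ Pa
Convert: E = 1.06 × 10¹¹ Pa = 106 GPa
Final answer: E = 106 GPa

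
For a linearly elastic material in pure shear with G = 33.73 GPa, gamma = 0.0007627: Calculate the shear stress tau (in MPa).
Model: a linearly elastic material in pure shear, so tau = G·gamma.
Convert to SI units:
  G = 33.73 GPa = 3.373 × 10¹⁰ Pa
Substitute:
  tau = (3.373 × 10¹⁰) × 0.0007627
  tau = 2.573 × 10⁷ Pa
Convert: tau = 2.573 × 10⁷ Pa = 25.73 MPa
Final answer: tau = 25.73 MPa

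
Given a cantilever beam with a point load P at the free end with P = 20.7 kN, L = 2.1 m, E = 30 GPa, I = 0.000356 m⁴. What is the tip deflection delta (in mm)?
Model: a cantilever beam with a point load P at the free end, so delta = (P·L^3) / (3·E·I).
Convert to SI units:
  P = 20.7 kN = 20700 N
  E = 30 GPa = 3 × 10¹⁰ Pa
Substitute:
  delta = (20700 × 2.1^3) / (3 × (3 × 10¹⁰) × 0.000356)
  delta = 0.005983 m
Convert: delta = 0.005983 m = 5.983 mm
Final answer: delta = 5.983 mm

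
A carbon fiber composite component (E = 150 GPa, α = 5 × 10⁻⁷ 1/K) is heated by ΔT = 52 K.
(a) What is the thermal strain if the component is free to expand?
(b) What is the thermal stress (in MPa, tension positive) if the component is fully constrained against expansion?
(a) Free thermal strain ε_th = α·ΔT = (5 × 10⁻⁷) × 52 = 2.6 × 10⁻⁵
(b) Fully constrained, the expansion is suppressed, so σ = -E·α·ΔT. Convert E = 150 GPa = 1.5 × 10¹¹ Pa.
  σ = -(1.5 × 10¹¹) × (5 × 10⁻⁷) × 52 = -3.9 × 10⁶ Pa = -3.9 MPa (compressive)
Final answer: (a) ε_th = 2.6 × 10⁻⁵, (b) σ = -3.9 MPa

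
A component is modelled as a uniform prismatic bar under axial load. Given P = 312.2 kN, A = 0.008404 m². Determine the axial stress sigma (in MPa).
Model: a uniform prismatic bar under axial load, so sigma = P / A.
Convert to SI units:
  P = 312.2 kN = 312200 N
Substitute:
  sigma = 312200 / 0.008404
  sigma = 3.715 × 10⁷ Pa
Convert: sigma = 3.715 × 10⁷ Pa = 37.15 MPa
Final answer: sigma = 37.15 MPa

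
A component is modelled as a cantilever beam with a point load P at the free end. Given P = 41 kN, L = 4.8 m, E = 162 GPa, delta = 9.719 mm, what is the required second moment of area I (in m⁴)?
Model: a cantilever beam with a point load P at the free end, so delta = (P·L^3) / (3·E·I).
Solve for I: I = (P·L^3) / (3·delta·E).
Convert to SI units:
  P = 41 kN = 41000 N
  E = 162 GPa = 1.62 × 10¹¹ Pa
  delta = 9.719 mm = 0.009719 m
Substitute:
  I = (41000 × 4.8^3) / (3 × 0.009719 × (1.62 × 10¹¹))
  I = 0.00096 m⁴
Final answer: I = 0.00096 m⁴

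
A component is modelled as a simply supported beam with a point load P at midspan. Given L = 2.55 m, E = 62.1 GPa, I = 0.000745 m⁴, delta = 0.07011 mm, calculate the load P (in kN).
Model: a simply supported beam with a point load P at midspan, so delta = (P·L^3) / (48·E·I).
Solve for P: P = (48·delta·E·I) / L^3.
Convert to SI units:
  E = 62.1 GPa = 6.21 × 10¹⁰ Pa
  delta = 0.07011 mm = 7.011 × 10⁻⁵ m
Substitute:
  P = (48 × (7.011 × 10⁻⁵) × (6.21 × 10¹⁰) × 0.000745) / 2.55^3
  P = 9390 N
Convert: P = 9390 N = 9.39 kN
Final answer: P = 9.39 kN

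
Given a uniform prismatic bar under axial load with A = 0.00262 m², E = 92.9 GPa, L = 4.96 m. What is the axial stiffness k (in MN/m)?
Model: a uniform prismatic bar under axial load, so k = (A·E) / L.
Convert to SI units:
  E = 92.9 GPa = 9.29 × 10¹⁰ Pa
Substitute:
  k = (0.00262 × (9.29 × 10¹⁰)) / 4.96
  k = 4.907 × 10⁷ N/m
Convert: k = 4.907 × 10⁷ N/m = 49.07 MN/m
Final answer: k = 49.07 MN/m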